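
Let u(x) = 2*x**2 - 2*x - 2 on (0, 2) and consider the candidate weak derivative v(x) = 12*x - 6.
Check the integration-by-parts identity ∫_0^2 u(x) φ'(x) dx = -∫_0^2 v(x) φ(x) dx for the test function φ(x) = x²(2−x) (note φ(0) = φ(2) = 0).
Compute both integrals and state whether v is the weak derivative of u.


LHS = -56/15, RHS = -56/5. No, v is not the weak derivative of u.

u(x) = 2*x**2 - 2*x - 2, classical derivative u'(x) = 4*x - 2.
φ(x) = x²(2−x), so φ'(x) = x*(4 - 3*x).
Note φ(0) = φ(2) = 0, so the boundary term u·φ vanishes.
LHS = ∫_0^2 u(x) φ'(x) dx = ∫_0^2 (-6*x^4 + 14*x^3 - 2*x^2 - 8*x) dx. Term by term:
  ∫_0^2 -6*x^4 dx = -192/5;  ∫_0^2 14*x^3 dx = 56;  ∫_0^2 -2*x^2 dx = -16/3;
  ∫_0^2 -8*x dx = -16.
Sum: -192/5 + 56 − 16/3 − 16 = -56/15.
So LHS = -56/15.
∫_0^2 v(x) φ(x) dx = ∫_0^2 (-12*x^4 + 30*x^3 - 12*x^2) dx. Term by term:
  ∫_0^2 -12*x^4 dx = -384/5;  ∫_0^2 30*x^3 dx = 120;  ∫_0^2 -12*x^2 dx = -32.
Sum: -384/5 + 120 − 32 = 56/5.
So RHS = -∫_0^2 v(x) φ(x) dx = -56/5.
LHS − RHS = 112/15 ≠ 0, so the identity fails.
(For a valid weak derivative the identity must hold for EVERY test function, in particular this one. The failure shows v is NOT the weak derivative of u.)
Correct weak derivative would be u'(x) = 4*x - 2.


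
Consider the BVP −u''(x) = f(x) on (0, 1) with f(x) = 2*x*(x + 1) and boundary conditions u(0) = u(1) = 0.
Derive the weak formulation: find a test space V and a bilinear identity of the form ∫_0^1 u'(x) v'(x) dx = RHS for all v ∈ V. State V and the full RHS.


V = H^1_0(0, 1) (so v(0) = v(1) = 0); weak form: ∫_0^1 u'v' dx = ∫_0^1 (2*x*(x + 1)) v dx for all v ∈ V.

Multiply both sides by a test function v and integrate from 0 to 1:
  ∫_0^1 −u''(x) v(x) dx = ∫_0^1 f(x) v(x) dx.
Integrate the LHS by parts once:
  ∫_0^1 −u'' v dx = −[u'(x) v(x)]_0^1 + ∫_0^1 u'(x) v'(x) dx.
Thus ∫_0^1 u'(x) v'(x) dx = ∫_0^1 f(x) v(x) dx + [u'(x) v(x)]_0^1.
Choose V so that boundary terms are either known or forced to vanish.
u is Dirichlet: u(0) = u(1) = 0. Let V = H^1_0(0, 1); then v(0) = v(1) = 0, and [u' v]_0^1 = 0.
Weak formulation: find u (satisfying any essential BC) such that ∫_0^1 u'(x) v'(x) dx = ∫_0^1 f v dx for all v ∈ V.
Substituting f(x) = 2*x*(x + 1), the right-hand side is ∫_0^1 (2*x*(x + 1)) v dx.


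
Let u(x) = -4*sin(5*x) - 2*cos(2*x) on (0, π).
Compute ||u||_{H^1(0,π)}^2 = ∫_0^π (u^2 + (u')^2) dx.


||u||_{H^1(0,π)}^2 = 800/21 + 218*π

u'(x) = 4*sin(2*x) - 20*cos(5*x).
Expand u² and (u')² and integrate term by term on (0, π), using: for integers n ≥ 1, ∫_0^π sin²(nx) dx = ∫_0^π cos²(nx) dx = π/2; for n ≠ n', ∫_0^π sin(nx)sin(n'x) dx = ∫_0^π cos(nx)cos(n'x) dx = 0; and by product-to-sum, ∫_0^π sin(nx)cos(n'x) dx = ½∫_0^π [sin((n+n')x) + sin((n−n')x)] dx, which is 0 when n+n' is even and 2n/(n²−n'²) when n+n' is odd (it need not vanish on (0, π)).
  u² squared terms: (-4)²·∫sin(5x)² dx = 16·π/2 = 8*π;  (-2)²·∫cos(2x)² dx = 4·π/2 = 2*π.
  u² cross terms: 2·(-4)·(-2)·∫sin(5x)·cos(2x) dx = 16·(10/21) = 160/21.
  So ∫_0^π u² dx = 8*π + 2*π + 160/21 = 160/21 + 10*π.
  (u')² squared terms: (-20)²·∫cos(5x)² dx = 400·π/2 = 200*π;  (4)²·∫sin(2x)² dx = 16·π/2 = 8*π.
  (u')² cross terms: 2·(-20)·(4)·∫cos(5x)·sin(2x) dx = -160·(-4/21) = 640/21.
  So ∫_0^π (u')² dx = 200*π + 8*π + 640/21 = 640/21 + 208*π.
||u||_{H^1}^2 = (160/21 + 10*π) + (640/21 + 208*π) = 800/21 + 218*π.


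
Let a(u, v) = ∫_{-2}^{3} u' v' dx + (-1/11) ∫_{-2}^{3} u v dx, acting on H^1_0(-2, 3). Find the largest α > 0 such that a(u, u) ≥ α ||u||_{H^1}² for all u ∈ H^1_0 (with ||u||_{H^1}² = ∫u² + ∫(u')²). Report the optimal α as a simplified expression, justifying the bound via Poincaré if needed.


α = (-25/11 + π^2)/(π^2 + 25)

Coercivity of a(·,·) on H^1_0(-2, 3) means a(u, u) ≥ α ||u||_{H^1}² for every u ∈ H^1_0.
The interval has length L = 5, and Poincaré/coercivity depend only on L. Here a(u, u) = ∫(u')² + (-1/11)·∫u².
Here c = -1/11 < 0 with |c| < (π/L)² = π^2/25, so coercivity still holds. The condition a(u,u) ≥ α||u||_{H^1}² reads (1−α)∫(u')² ≥ (α−c)∫u². Any admissible α is ≤ 1 (rapidly oscillating u have ∫u²/∫(u')² → 0), and α = 1 would force 0 ≥ (1−c)∫u², impossible since c < 1; so 1−α > 0. By the sharp Poincaré inequality on H^1_0 of an interval of length L, ∫(u')² ≥ (π/L)²∫u² with equality for the first sine mode sin(π(x−x₀)/L) (x₀ the left endpoint), so the inequality holds for all u iff (1−α)(π/L)² ≥ α − c, i.e. α ≤ ((π/L)² + c)/((π/L)² + 1) = (1 + c(L/π)²)/(1 + (L/π)²). (Direct route, valid since c ≤ 0: Poincaré gives c∫u² ≥ c(L/π)²∫(u')², so a(u,u) ≥ (1 + c(L/π)²)∫(u')², while ||u||_{H^1}² ≤ (1 + (L/π)²)∫(u')²; dividing yields the same α.) With (π/L)² = π^2/25 and c = -1/11, the largest admissible constant is α = ((π/L)² + c)/((π/L)² + 1).
Simplifying, α = (-25/11 + π^2)/(π^2 + 25).


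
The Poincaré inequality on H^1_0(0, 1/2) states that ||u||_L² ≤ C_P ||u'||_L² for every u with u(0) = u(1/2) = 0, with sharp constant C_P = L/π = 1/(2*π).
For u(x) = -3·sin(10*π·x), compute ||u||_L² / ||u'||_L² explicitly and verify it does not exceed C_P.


||u||_L² / ||u'||_L² = 1/(10*π) < C_P = 1/(2*π).

u(x) = -3·sin(10*π·x), so u'(x) = -30*π*cos(10*π*x).
Writing u(x) = A·sin(kπx/L) with A = -3 and k = 5, use ∫_0^L sin²(kπx/L) dx = L/2 and ∫_0^L cos²(kπx/L) dx = L/2.
u² = 9·sin²(10*π·x) and (u')² = 900*π^2·cos²(10*π·x), and each of sin², cos² integrates to L/2 = 1/4 over (0, 1/2).
∫_0^1/2 u² dx = 9/4, so ||u||_L² = 3/2.
∫_0^1/2 (u')² dx = 225*π^2, so ||u'||_L² = 15*π.
Ratio ||u||_L² / ||u'||_L² = 1/(10*π).
Sharp Poincaré constant on H^1_0(0, 1/2) is C_P = L/π = 1/(2*π), achieved by sin(2*π·x).
This is the k = 5 harmonic; the ratio L/(kπ) is strictly less than C_P = L/π, consistent with the sharp inequality ||u||_L² ≤ C_P ||u'||_L².


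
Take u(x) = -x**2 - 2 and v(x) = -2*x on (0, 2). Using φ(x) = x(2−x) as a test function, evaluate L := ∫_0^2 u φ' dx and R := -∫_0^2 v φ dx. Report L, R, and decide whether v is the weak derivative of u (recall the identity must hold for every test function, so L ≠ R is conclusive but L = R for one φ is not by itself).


LHS = 8/3, RHS = 8/3. Yes, v = u' weakly.

u(x) = -x**2 - 2, classical derivative u'(x) = -2*x.
φ(x) = x(2−x), so φ'(x) = 2 - 2*x.
Note φ(0) = φ(2) = 0, so the boundary term u·φ vanishes.
LHS = ∫_0^2 u(x) φ'(x) dx = ∫_0^2 (2*x^3 - 2*x^2 + 4*x - 4) dx. Term by term:
  ∫_0^2 2*x^3 dx = 8;  ∫_0^2 -2*x^2 dx = -16/3;  ∫_0^2 4*x dx = 8;
  ∫_0^2 -4 dx = -8.
Sum: 8 − 16/3 + 8 − 8 = 8/3.
So LHS = 8/3.
∫_0^2 v(x) φ(x) dx = ∫_0^2 (2*x^3 - 4*x^2) dx. Term by term:
  ∫_0^2 2*x^3 dx = 8;  ∫_0^2 -4*x^2 dx = -32/3.
Sum: 8 − 32/3 = -8/3.
So RHS = -∫_0^2 v(x) φ(x) dx = 8/3.
LHS = RHS, so the identity holds for this test φ.
Moreover u is smooth here and v(x) = u'(x) = -2*x pointwise, so the identity holds for every test function. Hence v is the weak derivative of u.


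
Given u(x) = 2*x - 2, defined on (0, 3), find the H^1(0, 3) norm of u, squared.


||u||_{H^1}^2 = 24

The H^1 norm (squared) on an interval (0, L) is
  ||u||_{H^1}^2 = ∫_0^L u(x)^2 dx + ∫_0^L u'(x)^2 dx.
Compute u'(x) = 2.
Then u(x)^2 = 4*x**2 - 8*x + 4 and u'(x)^2 = 4.
Integrate each monomial from 0 to 3 using ∫_0^3 c·x^n dx = c·3^(n+1)/(n+1):
  ∫_0^3 u(x)^2 dx = ∫_0^3 (4*x^2 - 8*x + 4) dx. Term by term:
    ∫_0^3 4*x^2 dx = 36;  ∫_0^3 -8*x dx = -36;  ∫_0^3 4 dx = 12.
  Sum: 36 − 36 + 12 = 12.
  ∫_0^3 u'(x)^2 dx = ∫_0^3 (4) dx. Term by term:
    ∫_0^3 4 dx = 12.
Adding: ||u||_{H^1}^2 = 12 + 12 = 24.


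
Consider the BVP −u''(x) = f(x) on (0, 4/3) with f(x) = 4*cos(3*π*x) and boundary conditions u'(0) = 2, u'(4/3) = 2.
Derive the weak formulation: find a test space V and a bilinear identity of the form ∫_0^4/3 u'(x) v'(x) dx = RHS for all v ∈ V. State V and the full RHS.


V = H^1(0, 4/3) (v unrestricted at boundary; u is determined up to an additive constant); weak form: ∫_0^4/3 u'v' dx = ∫_0^4/3 (4*cos(3*π*x)) v dx + 2·v(4/3) − 2·v(0) for all v ∈ V.

Multiply both sides by a test function v and integrate from 0 to 4/3:
  ∫_0^4/3 −u''(x) v(x) dx = ∫_0^4/3 f(x) v(x) dx.
Integrate the LHS by parts once:
  ∫_0^4/3 −u'' v dx = −[u'(x) v(x)]_0^4/3 + ∫_0^4/3 u'(x) v'(x) dx.
Thus ∫_0^4/3 u'(x) v'(x) dx = ∫_0^4/3 f(x) v(x) dx + [u'(x) v(x)]_0^4/3.
Choose V so that boundary terms are either known or forced to vanish.
u has inhomogeneous Neumann u'(0) = 2, u'(4/3) = 2. [u' v]_0^4/3 = (2)·v(4/3) − (2)·v(0) = 2·v(4/3) − 2·v(0). Take V = H^1(0, 4/3); boundary term becomes part of RHS.
Weak formulation: find u (satisfying any essential BC) such that ∫_0^4/3 u'(x) v'(x) dx = ∫_0^4/3 f v dx + 2·v(4/3) − 2·v(0) for all v ∈ V (Neumann data are natural BCs: they enter the RHS as boundary terms).
Substituting f(x) = 4*cos(3*π*x), the right-hand side is ∫_0^4/3 (4*cos(3*π*x)) v dx + 2·v(4/3) − 2·v(0).
Compatibility check (pure Neumann): taking v ≡ 1 ∈ V gives 0 = ∫_0^4/3 f dx + (2) − (2), i.e. ∫_0^4/3 f dx must equal u'(0) − u'(4/3) = 0. Indeed ∫_0^4/3 (4*cos(3*π*x)) dx = 0, so the data are compatible. The solution is then unique only up to an additive constant (fix it e.g. by requiring ∫_0^4/3 u dx = 0).


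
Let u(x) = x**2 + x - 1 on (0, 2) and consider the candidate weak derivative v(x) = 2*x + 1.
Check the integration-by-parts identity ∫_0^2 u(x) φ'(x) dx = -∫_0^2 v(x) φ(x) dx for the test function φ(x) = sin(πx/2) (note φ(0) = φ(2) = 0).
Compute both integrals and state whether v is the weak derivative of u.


LHS = -12/π, RHS = -12/π. Yes, v = u' weakly.

u(x) = x**2 + x - 1, classical derivative u'(x) = 2*x + 1.
φ(x) = sin(πx/2), so φ'(x) = π*cos(π*x/2)/2.
Note φ(0) = φ(2) = 0, so the boundary term u·φ vanishes.
LHS = ∫_0^2 u(x) φ'(x) dx = ∫_0^2 (π*x^2*cos(π*x/2)/2 + π*x*cos(π*x/2)/2 - π*cos(π*x/2)/2) dx. Term by term:
  ∫_0^2 -π*cos(π*x/2)/2 dx = 0;  ∫_0^2 π*x*cos(π*x/2)/2 dx = -4/π;  ∫_0^2 π*x^2*cos(π*x/2)/2 dx = -8/π.
Sum: 0 − 4/π − 8/π = -12/π.
So LHS = -12/π.
∫_0^2 v(x) φ(x) dx = ∫_0^2 (2*x*sin(π*x/2) + sin(π*x/2)) dx. Term by term:
  ∫_0^2 2*x*sin(π*x/2) dx = 8/π;  ∫_0^2 sin(π*x/2) dx = 4/π.
Sum: 8/π + 4/π = 12/π.
So RHS = -∫_0^2 v(x) φ(x) dx = -12/π.
LHS = RHS, so the identity holds for this test φ.
Moreover u is smooth here and v(x) = u'(x) = 2*x + 1 pointwise, so the identity holds for every test function. Hence v is the weak derivative of u.


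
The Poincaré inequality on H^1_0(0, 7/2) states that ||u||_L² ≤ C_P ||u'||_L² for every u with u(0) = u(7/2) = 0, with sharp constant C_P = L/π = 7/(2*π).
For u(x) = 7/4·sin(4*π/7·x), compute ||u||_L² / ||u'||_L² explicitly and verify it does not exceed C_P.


||u||_L² / ||u'||_L² = 7/(4*π) < C_P = 7/(2*π).

u(x) = 7/4·sin(4*π/7·x), so u'(x) = π*cos(4*π*x/7).
Writing u(x) = A·sin(kπx/L) with A = 7/4 and k = 2, use ∫_0^L sin²(kπx/L) dx = L/2 and ∫_0^L cos²(kπx/L) dx = L/2.
u² = 49/16·sin²(4*π/7·x) and (u')² = π^2·cos²(4*π/7·x), and each of sin², cos² integrates to L/2 = 7/4 over (0, 7/2).
∫_0^7/2 u² dx = 343/64, so ||u||_L² = 7*sqrt(7)/8.
∫_0^7/2 (u')² dx = 7*π^2/4, so ||u'||_L² = sqrt(7)*π/2.
Ratio ||u||_L² / ||u'||_L² = 7/(4*π).
Sharp Poincaré constant on H^1_0(0, 7/2) is C_P = L/π = 7/(2*π), achieved by sin(2*π/7·x).
This is the k = 2 harmonic; the ratio L/(kπ) is strictly less than C_P = L/π, consistent with the sharp inequality ||u||_L² ≤ C_P ||u'||_L².


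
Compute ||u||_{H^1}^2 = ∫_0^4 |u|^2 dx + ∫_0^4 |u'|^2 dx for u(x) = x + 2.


||u||_{H^1}^2 = 220/3

The H^1 norm (squared) on an interval (0, L) is
  ||u||_{H^1}^2 = ∫_0^L u(x)^2 dx + ∫_0^L u'(x)^2 dx.
Compute u'(x) = 1.
Then u(x)^2 = x**2 + 4*x + 4 and u'(x)^2 = 1.
Integrate each monomial from 0 to 4 using ∫_0^4 c·x^n dx = c·4^(n+1)/(n+1):
  ∫_0^4 u(x)^2 dx = ∫_0^4 (x^2 + 4*x + 4) dx. Term by term:
    ∫_0^4 x^2 dx = 64/3;  ∫_0^4 4*x dx = 32;  ∫_0^4 4 dx = 16.
  Sum: 64/3 + 32 + 16 = 208/3.
  ∫_0^4 u'(x)^2 dx = ∫_0^4 (1) dx. Term by term:
    ∫_0^4 1 dx = 4.
Adding: ||u||_{H^1}^2 = 208/3 + 4 = 220/3.


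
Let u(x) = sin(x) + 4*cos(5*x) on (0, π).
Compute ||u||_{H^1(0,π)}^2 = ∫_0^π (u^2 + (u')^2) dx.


||u||_{H^1(0,π)}^2 = 209*π

u'(x) = -20*sin(5*x) + cos(x).
Expand u² and (u')² and integrate term by term on (0, π), using: for integers n ≥ 1, ∫_0^π sin²(nx) dx = ∫_0^π cos²(nx) dx = π/2; for n ≠ n', ∫_0^π sin(nx)sin(n'x) dx = ∫_0^π cos(nx)cos(n'x) dx = 0; and by product-to-sum, ∫_0^π sin(nx)cos(n'x) dx = ½∫_0^π [sin((n+n')x) + sin((n−n')x)] dx, which is 0 when n+n' is even and 2n/(n²−n'²) when n+n' is odd (it need not vanish on (0, π)).
  u² squared terms: (4)²·∫cos(5x)² dx = 16·π/2 = 8*π;  (1)²·∫sin(x)² dx = 1·π/2 = π/2.
  u² cross terms: 2·(4)·(1)·∫cos(5x)·sin(x) dx = 8·(0) = 0.
  So ∫_0^π u² dx = 8*π + π/2 + 0 = 17*π/2.
  (u')² squared terms: (-20)²·∫sin(5x)² dx = 400·π/2 = 200*π;  (1)²·∫cos(x)² dx = 1·π/2 = π/2.
  (u')² cross terms: 2·(-20)·(1)·∫sin(5x)·cos(x) dx = -40·(0) = 0.
  So ∫_0^π (u')² dx = 200*π + π/2 + 0 = 401*π/2.
||u||_{H^1}^2 = (17*π/2) + (401*π/2) = 209*π.


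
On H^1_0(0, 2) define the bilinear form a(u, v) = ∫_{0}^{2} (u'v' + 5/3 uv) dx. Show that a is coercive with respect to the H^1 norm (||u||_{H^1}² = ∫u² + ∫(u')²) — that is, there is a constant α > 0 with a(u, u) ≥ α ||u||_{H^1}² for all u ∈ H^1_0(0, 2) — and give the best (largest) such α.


α = 1

Coercivity of a(·,·) on H^1_0(0, 2) means a(u, u) ≥ α ||u||_{H^1}² for every u ∈ H^1_0.
The interval has length L = 2, and Poincaré/coercivity depend only on L. Here a(u, u) = ∫(u')² + (5/3)·∫u².
Here c = 5/3 ≥ 1, so a(u,u) = ∫(u')² + c∫u² ≥ ∫(u')² + ∫u² = ||u||_{H^1}², i.e. α = 1 works. No larger α is possible: a(u,u) ≥ α||u||_{H^1}² means (1−α)∫(u')² ≥ (α−c)∫u², and for the modes u_n = sin(nπ(x−x₀)/L) (x₀ the left endpoint) one has ∫u_n²/∫(u_n')² = (L/(nπ))² → 0, so a(u_n,u_n)/||u_n||_{H^1}² → 1. Hence the optimal constant is α = 1.
Therefore α = 1.


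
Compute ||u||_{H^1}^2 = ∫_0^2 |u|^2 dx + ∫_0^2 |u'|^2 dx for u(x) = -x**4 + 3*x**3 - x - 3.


||u||_{H^1}^2 = 12736/315

The H^1 norm (squared) on an interval (0, L) is
  ||u||_{H^1}^2 = ∫_0^L u(x)^2 dx + ∫_0^L u'(x)^2 dx.
Compute u'(x) = -4*x**3 + 9*x**2 - 1.
Then u(x)^2 = x**8 - 6*x**7 + 9*x**6 + 2*x**5 - 18*x**3 + x**2 + 6*x + 9 and u'(x)^2 = 16*x**6 - 72*x**5 + 81*x**4 + 8*x**3 - 18*x**2 + 1.
Integrate each monomial from 0 to 2 using ∫_0^2 c·x^n dx = c·2^(n+1)/(n+1):
  ∫_0^2 u(x)^2 dx = ∫_0^2 (x^8 - 6*x^7 + 9*x^6 + 2*x^5 - 18*x^3 + x^2 + 6*x + 9) dx. Term by term:
    ∫_0^2 x^8 dx = 512/9;  ∫_0^2 -6*x^7 dx = -192;  ∫_0^2 9*x^6 dx = 1152/7;
    ∫_0^2 2*x^5 dx = 64/3;  ∫_0^2 -18*x^3 dx = -72;  ∫_0^2 x^2 dx = 8/3;
    ∫_0^2 6*x dx = 12;  ∫_0^2 9 dx = 18.
  Sum: 512/9 − 192 + 1152/7 + 64/3 − 72 + 8/3 + 12 + 18 = 722/63.
  ∫_0^2 u'(x)^2 dx = ∫_0^2 (16*x^6 - 72*x^5 + 81*x^4 + 8*x^3 - 18*x^2 + 1) dx. Term by term:
    ∫_0^2 16*x^6 dx = 2048/7;  ∫_0^2 -72*x^5 dx = -768;  ∫_0^2 81*x^4 dx = 2592/5;
    ∫_0^2 8*x^3 dx = 32;  ∫_0^2 -18*x^2 dx = -48;  ∫_0^2 1 dx = 2.
  Sum: 2048/7 − 768 + 2592/5 + 32 − 48 + 2 = 1014/35.
Adding: ||u||_{H^1}^2 = 722/63 + 1014/35 = 12736/315.


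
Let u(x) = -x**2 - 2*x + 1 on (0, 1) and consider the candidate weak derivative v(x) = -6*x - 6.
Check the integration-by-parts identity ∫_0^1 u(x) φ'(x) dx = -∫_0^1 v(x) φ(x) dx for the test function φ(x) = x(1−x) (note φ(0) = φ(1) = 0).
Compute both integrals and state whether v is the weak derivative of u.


LHS = 1/2, RHS = 3/2. No, v is not the weak derivative of u.

u(x) = -x**2 - 2*x + 1, classical derivative u'(x) = -2*x - 2.
φ(x) = x(1−x), so φ'(x) = 1 - 2*x.
Note φ(0) = φ(1) = 0, so the boundary term u·φ vanishes.
LHS = ∫_0^1 u(x) φ'(x) dx = ∫_0^1 (2*x^3 + 3*x^2 - 4*x + 1) dx. Term by term:
  ∫_0^1 2*x^3 dx = 1/2;  ∫_0^1 3*x^2 dx = 1;  ∫_0^1 -4*x dx = -2;
  ∫_0^1 1 dx = 1.
Sum: 1/2 + 1 − 2 + 1 = 1/2.
So LHS = 1/2.
∫_0^1 v(x) φ(x) dx = ∫_0^1 (6*x^3 - 6*x) dx. Term by term:
  ∫_0^1 6*x^3 dx = 3/2;  ∫_0^1 -6*x dx = -3.
Sum: 3/2 − 3 = -3/2.
So RHS = -∫_0^1 v(x) φ(x) dx = 3/2.
LHS − RHS = -1 ≠ 0, so the identity fails.
(For a valid weak derivative the identity must hold for EVERY test function, in particular this one. The failure shows v is NOT the weak derivative of u.)
Correct weak derivative would be u'(x) = -2*x - 2.


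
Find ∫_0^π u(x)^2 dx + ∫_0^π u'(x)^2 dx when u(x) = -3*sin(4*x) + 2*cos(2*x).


||u||_{H^1(0,π)}^2 = 173*π/2

u'(x) = -4*sin(2*x) - 12*cos(4*x).
Expand u² and (u')² and integrate term by term on (0, π), using: for integers n ≥ 1, ∫_0^π sin²(nx) dx = ∫_0^π cos²(nx) dx = π/2; for n ≠ n', ∫_0^π sin(nx)sin(n'x) dx = ∫_0^π cos(nx)cos(n'x) dx = 0; and by product-to-sum, ∫_0^π sin(nx)cos(n'x) dx = ½∫_0^π [sin((n+n')x) + sin((n−n')x)] dx, which is 0 when n+n' is even and 2n/(n²−n'²) when n+n' is odd (it need not vanish on (0, π)).
  u² squared terms: (-3)²·∫sin(4x)² dx = 9·π/2 = 9*π/2;  (2)²·∫cos(2x)² dx = 4·π/2 = 2*π.
  u² cross terms: 2·(-3)·(2)·∫sin(4x)·cos(2x) dx = -12·(0) = 0.
  So ∫_0^π u² dx = 9*π/2 + 2*π + 0 = 13*π/2.
  (u')² squared terms: (-12)²·∫cos(4x)² dx = 144·π/2 = 72*π;  (-4)²·∫sin(2x)² dx = 16·π/2 = 8*π.
  (u')² cross terms: 2·(-12)·(-4)·∫cos(4x)·sin(2x) dx = 96·(0) = 0.
  So ∫_0^π (u')² dx = 72*π + 8*π + 0 = 80*π.
||u||_{H^1}^2 = (13*π/2) + (80*π) = 173*π/2.


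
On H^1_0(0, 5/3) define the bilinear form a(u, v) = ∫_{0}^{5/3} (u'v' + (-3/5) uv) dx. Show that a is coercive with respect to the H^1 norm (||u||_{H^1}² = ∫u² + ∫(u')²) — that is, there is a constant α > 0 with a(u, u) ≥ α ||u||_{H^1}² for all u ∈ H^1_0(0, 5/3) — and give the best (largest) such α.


α = 3*(-5 + 3*π^2)/(25 + 9*π^2)

Coercivity of a(·,·) on H^1_0(0, 5/3) means a(u, u) ≥ α ||u||_{H^1}² for every u ∈ H^1_0.
The interval has length L = 5/3, and Poincaré/coercivity depend only on L. Here a(u, u) = ∫(u')² + (-3/5)·∫u².
Here c = -3/5 < 0 with |c| < (π/L)² = 9*π^2/25, so coercivity still holds. The condition a(u,u) ≥ α||u||_{H^1}² reads (1−α)∫(u')² ≥ (α−c)∫u². Any admissible α is ≤ 1 (rapidly oscillating u have ∫u²/∫(u')² → 0), and α = 1 would force 0 ≥ (1−c)∫u², impossible since c < 1; so 1−α > 0. By the sharp Poincaré inequality on H^1_0 of an interval of length L, ∫(u')² ≥ (π/L)²∫u² with equality for the first sine mode sin(π(x−x₀)/L) (x₀ the left endpoint), so the inequality holds for all u iff (1−α)(π/L)² ≥ α − c, i.e. α ≤ ((π/L)² + c)/((π/L)² + 1) = (1 + c(L/π)²)/(1 + (L/π)²). (Direct route, valid since c ≤ 0: Poincaré gives c∫u² ≥ c(L/π)²∫(u')², so a(u,u) ≥ (1 + c(L/π)²)∫(u')², while ||u||_{H^1}² ≤ (1 + (L/π)²)∫(u')²; dividing yields the same α.) With (π/L)² = 9*π^2/25 and c = -3/5, the largest admissible constant is α = ((π/L)² + c)/((π/L)² + 1).
Simplifying, α = 3*(-5 + 3*π^2)/(25 + 9*π^2).


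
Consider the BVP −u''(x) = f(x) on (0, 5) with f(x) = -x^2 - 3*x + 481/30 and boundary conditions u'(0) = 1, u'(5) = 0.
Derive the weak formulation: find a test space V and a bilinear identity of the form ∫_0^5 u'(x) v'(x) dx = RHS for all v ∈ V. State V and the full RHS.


V = H^1(0, 5) (v unrestricted at boundary; u is determined up to an additive constant); weak form: ∫_0^5 u'v' dx = ∫_0^5 (-x^2 - 3*x + 481/30) v dx − v(0) for all v ∈ V.

Multiply both sides by a test function v and integrate from 0 to 5:
  ∫_0^5 −u''(x) v(x) dx = ∫_0^5 f(x) v(x) dx.
Integrate the LHS by parts once:
  ∫_0^5 −u'' v dx = −[u'(x) v(x)]_0^5 + ∫_0^5 u'(x) v'(x) dx.
Thus ∫_0^5 u'(x) v'(x) dx = ∫_0^5 f(x) v(x) dx + [u'(x) v(x)]_0^5.
Choose V so that boundary terms are either known or forced to vanish.
u has inhomogeneous Neumann u'(0) = 1, u'(5) = 0. [u' v]_0^5 = (0)·v(5) − (1)·v(0) = − v(0). Take V = H^1(0, 5); boundary term becomes part of RHS.
Weak formulation: find u (satisfying any essential BC) such that ∫_0^5 u'(x) v'(x) dx = ∫_0^5 f v dx − v(0) for all v ∈ V (Neumann data are natural BCs: they enter the RHS as boundary terms).
Substituting f(x) = -x^2 - 3*x + 481/30, the right-hand side is ∫_0^5 (-x^2 - 3*x + 481/30) v dx − v(0).
Compatibility check (pure Neumann): taking v ≡ 1 ∈ V gives 0 = ∫_0^5 f dx + (0) − (1), i.e. ∫_0^5 f dx must equal u'(0) − u'(5) = 1. Indeed ∫_0^5 (-x^2 - 3*x + 481/30) dx = 1, so the data are compatible. The solution is then unique only up to an additive constant (fix it e.g. by requiring ∫_0^5 u dx = 0).


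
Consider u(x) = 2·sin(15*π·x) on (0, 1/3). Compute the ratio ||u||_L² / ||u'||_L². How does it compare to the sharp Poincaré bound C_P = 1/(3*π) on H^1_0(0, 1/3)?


||u||_L² / ||u'||_L² = 1/(15*π) < C_P = 1/(3*π).

u(x) = 2·sin(15*π·x), so u'(x) = 30*π*cos(15*π*x).
Writing u(x) = A·sin(kπx/L) with A = 2 and k = 5, use ∫_0^L sin²(kπx/L) dx = L/2 and ∫_0^L cos²(kπx/L) dx = L/2.
u² = 4·sin²(15*π·x) and (u')² = 900*π^2·cos²(15*π·x), and each of sin², cos² integrates to L/2 = 1/6 over (0, 1/3).
∫_0^1/3 u² dx = 2/3, so ||u||_L² = sqrt(6)/3.
∫_0^1/3 (u')² dx = 150*π^2, so ||u'||_L² = 5*sqrt(6)*π.
Ratio ||u||_L² / ||u'||_L² = 1/(15*π).
Sharp Poincaré constant on H^1_0(0, 1/3) is C_P = L/π = 1/(3*π), achieved by sin(3*π·x).
This is the k = 5 harmonic; the ratio L/(kπ) is strictly less than C_P = L/π, consistent with the sharp inequality ||u||_L² ≤ C_P ||u'||_L².


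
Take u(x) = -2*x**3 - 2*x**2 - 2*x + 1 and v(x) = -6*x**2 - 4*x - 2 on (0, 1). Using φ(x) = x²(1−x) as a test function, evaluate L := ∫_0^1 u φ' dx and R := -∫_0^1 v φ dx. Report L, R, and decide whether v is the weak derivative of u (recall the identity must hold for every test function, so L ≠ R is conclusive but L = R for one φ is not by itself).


LHS = 17/30, RHS = 17/30. Yes, v = u' weakly.

u(x) = -2*x**3 - 2*x**2 - 2*x + 1, classical derivative u'(x) = -6*x**2 - 4*x - 2.
φ(x) = x²(1−x), so φ'(x) = x*(2 - 3*x).
Note φ(0) = φ(1) = 0, so the boundary term u·φ vanishes.
LHS = ∫_0^1 u(x) φ'(x) dx = ∫_0^1 (6*x^5 + 2*x^4 + 2*x^3 - 7*x^2 + 2*x) dx. Term by term:
  ∫_0^1 6*x^5 dx = 1;  ∫_0^1 2*x^4 dx = 2/5;  ∫_0^1 2*x^3 dx = 1/2;
  ∫_0^1 -7*x^2 dx = -7/3;  ∫_0^1 2*x dx = 1.
Sum: 1 + 2/5 + 1/2 − 7/3 + 1 = 17/30.
So LHS = 17/30.
∫_0^1 v(x) φ(x) dx = ∫_0^1 (6*x^5 - 2*x^4 - 2*x^3 - 2*x^2) dx. Term by term:
  ∫_0^1 6*x^5 dx = 1;  ∫_0^1 -2*x^4 dx = -2/5;  ∫_0^1 -2*x^3 dx = -1/2;
  ∫_0^1 -2*x^2 dx = -2/3.
Sum: 1 − 2/5 − 1/2 − 2/3 = -17/30.
So RHS = -∫_0^1 v(x) φ(x) dx = 17/30.
LHS = RHS, so the identity holds for this test φ.
Moreover u is smooth here and v(x) = u'(x) = -6*x**2 - 4*x - 2 pointwise, so the identity holds for every test function. Hence v is the weak derivative of u.


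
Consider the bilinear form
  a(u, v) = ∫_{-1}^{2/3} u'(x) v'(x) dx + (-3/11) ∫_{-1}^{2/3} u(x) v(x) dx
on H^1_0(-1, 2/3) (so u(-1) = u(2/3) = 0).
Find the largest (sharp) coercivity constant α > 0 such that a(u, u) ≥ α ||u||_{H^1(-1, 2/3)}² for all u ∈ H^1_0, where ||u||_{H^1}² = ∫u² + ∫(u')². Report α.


α = 3*(-25 + 33*π^2)/(11*(25 + 9*π^2))

Coercivity of a(·,·) on H^1_0(-1, 2/3) means a(u, u) ≥ α ||u||_{H^1}² for every u ∈ H^1_0.
The interval has length L = 5/3, and Poincaré/coercivity depend only on L. Here a(u, u) = ∫(u')² + (-3/11)·∫u².
Here c = -3/11 < 0 with |c| < (π/L)² = 9*π^2/25, so coercivity still holds. The condition a(u,u) ≥ α||u||_{H^1}² reads (1−α)∫(u')² ≥ (α−c)∫u². Any admissible α is ≤ 1 (rapidly oscillating u have ∫u²/∫(u')² → 0), and α = 1 would force 0 ≥ (1−c)∫u², impossible since c < 1; so 1−α > 0. By the sharp Poincaré inequality on H^1_0 of an interval of length L, ∫(u')² ≥ (π/L)²∫u² with equality for the first sine mode sin(π(x−x₀)/L) (x₀ the left endpoint), so the inequality holds for all u iff (1−α)(π/L)² ≥ α − c, i.e. α ≤ ((π/L)² + c)/((π/L)² + 1) = (1 + c(L/π)²)/(1 + (L/π)²). (Direct route, valid since c ≤ 0: Poincaré gives c∫u² ≥ c(L/π)²∫(u')², so a(u,u) ≥ (1 + c(L/π)²)∫(u')², while ||u||_{H^1}² ≤ (1 + (L/π)²)∫(u')²; dividing yields the same α.) With (π/L)² = 9*π^2/25 and c = -3/11, the largest admissible constant is α = ((π/L)² + c)/((π/L)² + 1).
Simplifying, α = 3*(-25 + 33*π^2)/(11*(25 + 9*π^2)).


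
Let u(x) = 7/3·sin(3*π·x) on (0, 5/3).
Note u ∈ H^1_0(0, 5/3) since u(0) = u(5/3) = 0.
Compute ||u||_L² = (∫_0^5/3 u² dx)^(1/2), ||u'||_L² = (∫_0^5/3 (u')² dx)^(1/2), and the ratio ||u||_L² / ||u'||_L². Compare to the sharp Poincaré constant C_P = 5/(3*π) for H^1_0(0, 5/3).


||u||_L² / ||u'||_L² = 1/(3*π) < C_P = 5/(3*π).

u(x) = 7/3·sin(3*π·x), so u'(x) = 7*π*cos(3*π*x).
Writing u(x) = A·sin(kπx/L) with A = 7/3 and k = 5, use ∫_0^L sin²(kπx/L) dx = L/2 and ∫_0^L cos²(kπx/L) dx = L/2.
u² = 49/9·sin²(3*π·x) and (u')² = 49*π^2·cos²(3*π·x), and each of sin², cos² integrates to L/2 = 5/6 over (0, 5/3).
∫_0^5/3 u² dx = 245/54, so ||u||_L² = 7*sqrt(30)/18.
∫_0^5/3 (u')² dx = 245*π^2/6, so ||u'||_L² = 7*sqrt(30)*π/6.
Ratio ||u||_L² / ||u'||_L² = 1/(3*π).
Sharp Poincaré constant on H^1_0(0, 5/3) is C_P = L/π = 5/(3*π), achieved by sin(3*π/5·x).
This is the k = 5 harmonic; the ratio L/(kπ) is strictly less than C_P = L/π, consistent with the sharp inequality ||u||_L² ≤ C_P ||u'||_L².


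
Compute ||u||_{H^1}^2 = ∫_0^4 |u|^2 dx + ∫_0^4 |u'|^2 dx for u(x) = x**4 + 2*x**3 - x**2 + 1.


||u||_{H^1}^2 = 43325036/315

The H^1 norm (squared) on an interval (0, L) is
  ||u||_{H^1}^2 = ∫_0^L u(x)^2 dx + ∫_0^L u'(x)^2 dx.
Compute u'(x) = 4*x**3 + 6*x**2 - 2*x.
Then u(x)^2 = x**8 + 4*x**7 + 2*x**6 - 4*x**5 + 3*x**4 + 4*x**3 - 2*x**2 + 1 and u'(x)^2 = 16*x**6 + 48*x**5 + 20*x**4 - 24*x**3 + 4*x**2.
Integrate each monomial from 0 to 4 using ∫_0^4 c·x^n dx = c·4^(n+1)/(n+1):
  ∫_0^4 u(x)^2 dx = ∫_0^4 (x^8 + 4*x^7 + 2*x^6 - 4*x^5 + 3*x^4 + 4*x^3 - 2*x^2 + 1) dx. Term by term:
    ∫_0^4 x^8 dx = 262144/9;  ∫_0^4 4*x^7 dx = 32768;  ∫_0^4 2*x^6 dx = 32768/7;
    ∫_0^4 -4*x^5 dx = -8192/3;  ∫_0^4 3*x^4 dx = 3072/5;  ∫_0^4 4*x^3 dx = 256;
    ∫_0^4 -2*x^2 dx = -128/3;  ∫_0^4 1 dx = 4.
  Sum: 262144/9 + 32768 + 32768/7 − 8192/3 + 3072/5 + 256 − 128/3 + 4 = 20373356/315.
  ∫_0^4 u'(x)^2 dx = ∫_0^4 (16*x^6 + 48*x^5 + 20*x^4 - 24*x^3 + 4*x^2) dx. Term by term:
    ∫_0^4 16*x^6 dx = 262144/7;  ∫_0^4 48*x^5 dx = 32768;  ∫_0^4 20*x^4 dx = 4096;
    ∫_0^4 -24*x^3 dx = -1536;  ∫_0^4 4*x^2 dx = 256/3.
  Sum: 262144/7 + 32768 + 4096 − 1536 + 256/3 = 1530112/21.
Adding: ||u||_{H^1}^2 = 20373356/315 + 1530112/21 = 43325036/315.


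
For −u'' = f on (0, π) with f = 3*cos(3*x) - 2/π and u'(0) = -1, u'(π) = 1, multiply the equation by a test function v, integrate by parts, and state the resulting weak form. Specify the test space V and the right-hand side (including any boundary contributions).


V = H^1(0, π) (v unrestricted at boundary; u is determined up to an additive constant); weak form: ∫_0^π u'v' dx = ∫_0^π (3*cos(3*x) - 2/π) v dx + v(π) + v(0) for all v ∈ V.

Multiply both sides by a test function v and integrate from 0 to π:
  ∫_0^π −u''(x) v(x) dx = ∫_0^π f(x) v(x) dx.
Integrate the LHS by parts once:
  ∫_0^π −u'' v dx = −[u'(x) v(x)]_0^π + ∫_0^π u'(x) v'(x) dx.
Thus ∫_0^π u'(x) v'(x) dx = ∫_0^π f(x) v(x) dx + [u'(x) v(x)]_0^π.
Choose V so that boundary terms are either known or forced to vanish.
u has inhomogeneous Neumann u'(0) = -1, u'(π) = 1. [u' v]_0^π = (1)·v(π) − (-1)·v(0) = v(π) + v(0). Take V = H^1(0, π); boundary term becomes part of RHS.
Weak formulation: find u (satisfying any essential BC) such that ∫_0^π u'(x) v'(x) dx = ∫_0^π f v dx + v(π) + v(0) for all v ∈ V (Neumann data are natural BCs: they enter the RHS as boundary terms).
Substituting f(x) = 3*cos(3*x) - 2/π, the right-hand side is ∫_0^π (3*cos(3*x) - 2/π) v dx + v(π) + v(0).
Compatibility check (pure Neumann): taking v ≡ 1 ∈ V gives 0 = ∫_0^π f dx + (1) − (-1), i.e. ∫_0^π f dx must equal u'(0) − u'(π) = -2. Indeed ∫_0^π (3*cos(3*x) - 2/π) dx = -2, so the data are compatible. The solution is then unique only up to an additive constant (fix it e.g. by requiring ∫_0^π u dx = 0).


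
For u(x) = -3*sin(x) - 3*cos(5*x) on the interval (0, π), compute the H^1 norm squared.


||u||_{H^1(0,π)}^2 = 126*π

u'(x) = 15*sin(5*x) - 3*cos(x).
Expand u² and (u')² and integrate term by term on (0, π), using: for integers n ≥ 1, ∫_0^π sin²(nx) dx = ∫_0^π cos²(nx) dx = π/2; for n ≠ n', ∫_0^π sin(nx)sin(n'x) dx = ∫_0^π cos(nx)cos(n'x) dx = 0; and by product-to-sum, ∫_0^π sin(nx)cos(n'x) dx = ½∫_0^π [sin((n+n')x) + sin((n−n')x)] dx, which is 0 when n+n' is even and 2n/(n²−n'²) when n+n' is odd (it need not vanish on (0, π)).
  u² squared terms: (-3)²·∫cos(5x)² dx = 9·π/2 = 9*π/2;  (-3)²·∫sin(x)² dx = 9·π/2 = 9*π/2.
  u² cross terms: 2·(-3)·(-3)·∫cos(5x)·sin(x) dx = 18·(0) = 0.
  So ∫_0^π u² dx = 9*π/2 + 9*π/2 + 0 = 9*π.
  (u')² squared terms: (-3)²·∫cos(x)² dx = 9·π/2 = 9*π/2;  (15)²·∫sin(5x)² dx = 225·π/2 = 225*π/2.
  (u')² cross terms: 2·(-3)·(15)·∫cos(x)·sin(5x) dx = -90·(0) = 0.
  So ∫_0^π (u')² dx = 9*π/2 + 225*π/2 + 0 = 117*π.
||u||_{H^1}^2 = (9*π) + (117*π) = 126*π.


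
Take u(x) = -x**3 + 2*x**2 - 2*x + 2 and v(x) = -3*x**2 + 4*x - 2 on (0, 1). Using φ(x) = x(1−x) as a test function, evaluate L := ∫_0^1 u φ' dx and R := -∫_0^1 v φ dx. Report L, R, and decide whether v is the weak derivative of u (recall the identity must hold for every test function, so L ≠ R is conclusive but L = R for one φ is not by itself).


LHS = 3/20, RHS = 3/20. Yes, v = u' weakly.

u(x) = -x**3 + 2*x**2 - 2*x + 2, classical derivative u'(x) = -3*x**2 + 4*x - 2.
φ(x) = x(1−x), so φ'(x) = 1 - 2*x.
Note φ(0) = φ(1) = 0, so the boundary term u·φ vanishes.
LHS = ∫_0^1 u(x) φ'(x) dx = ∫_0^1 (2*x^4 - 5*x^3 + 6*x^2 - 6*x + 2) dx. Term by term:
  ∫_0^1 2*x^4 dx = 2/5;  ∫_0^1 -5*x^3 dx = -5/4;  ∫_0^1 6*x^2 dx = 2;
  ∫_0^1 -6*x dx = -3;  ∫_0^1 2 dx = 2.
Sum: 2/5 − 5/4 + 2 − 3 + 2 = 3/20.
So LHS = 3/20.
∫_0^1 v(x) φ(x) dx = ∫_0^1 (3*x^4 - 7*x^3 + 6*x^2 - 2*x) dx. Term by term:
  ∫_0^1 3*x^4 dx = 3/5;  ∫_0^1 -7*x^3 dx = -7/4;  ∫_0^1 6*x^2 dx = 2;
  ∫_0^1 -2*x dx = -1.
Sum: 3/5 − 7/4 + 2 − 1 = -3/20.
So RHS = -∫_0^1 v(x) φ(x) dx = 3/20.
LHS = RHS, so the identity holds for this test φ.
Moreover u is smooth here and v(x) = u'(x) = -3*x**2 + 4*x - 2 pointwise, so the identity holds for every test function. Hence v is the weak derivative of u.


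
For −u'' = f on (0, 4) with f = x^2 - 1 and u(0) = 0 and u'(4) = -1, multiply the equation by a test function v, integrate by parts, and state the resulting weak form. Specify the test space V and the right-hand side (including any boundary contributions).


V = {v ∈ H^1(0, 4) : v(0) = 0} (test functions vanish at x = 0 where u is specified); weak form: ∫_0^4 u'v' dx = ∫_0^4 (x^2 - 1) v dx − v(4) for all v ∈ V.

Multiply both sides by a test function v and integrate from 0 to 4:
  ∫_0^4 −u''(x) v(x) dx = ∫_0^4 f(x) v(x) dx.
Integrate the LHS by parts once:
  ∫_0^4 −u'' v dx = −[u'(x) v(x)]_0^4 + ∫_0^4 u'(x) v'(x) dx.
Thus ∫_0^4 u'(x) v'(x) dx = ∫_0^4 f(x) v(x) dx + [u'(x) v(x)]_0^4.
Choose V so that boundary terms are either known or forced to vanish.
Mixed BC: u(0) = 0 (Dirichlet) and u'(4) = -1 (Neumann). Define V = {v ∈ H^1(0, 4) : v(0) = 0}. Then [u' v]_0^4 = u'(4)·v(4) − u'(0)·0 = − v(4).
Weak formulation: find u (satisfying any essential BC) such that ∫_0^4 u'(x) v'(x) dx = ∫_0^4 f v dx − v(4) for all v ∈ V (Dirichlet at 0 absorbed into V; Neumann datum at x = 4 contributes the boundary term).
Substituting f(x) = x^2 - 1, the right-hand side is ∫_0^4 (x^2 - 1) v dx − v(4).


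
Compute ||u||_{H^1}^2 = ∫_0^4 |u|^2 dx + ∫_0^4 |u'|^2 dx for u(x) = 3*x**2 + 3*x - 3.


||u||_{H^1}^2 = 18936/5

The H^1 norm (squared) on an interval (0, L) is
  ||u||_{H^1}^2 = ∫_0^L u(x)^2 dx + ∫_0^L u'(x)^2 dx.
Compute u'(x) = 6*x + 3.
Then u(x)^2 = 9*x**4 + 18*x**3 - 9*x**2 - 18*x + 9 and u'(x)^2 = 36*x**2 + 36*x + 9.
Integrate each monomial from 0 to 4 using ∫_0^4 c·x^n dx = c·4^(n+1)/(n+1):
  ∫_0^4 u(x)^2 dx = ∫_0^4 (9*x^4 + 18*x^3 - 9*x^2 - 18*x + 9) dx. Term by term:
    ∫_0^4 9*x^4 dx = 9216/5;  ∫_0^4 18*x^3 dx = 1152;  ∫_0^4 -9*x^2 dx = -192;
    ∫_0^4 -18*x dx = -144;  ∫_0^4 9 dx = 36.
  Sum: 9216/5 + 1152 − 192 − 144 + 36 = 13476/5.
  ∫_0^4 u'(x)^2 dx = ∫_0^4 (36*x^2 + 36*x + 9) dx. Term by term:
    ∫_0^4 36*x^2 dx = 768;  ∫_0^4 36*x dx = 288;  ∫_0^4 9 dx = 36.
  Sum: 768 + 288 + 36 = 1092.
Adding: ||u||_{H^1}^2 = 13476/5 + 1092 = 18936/5.


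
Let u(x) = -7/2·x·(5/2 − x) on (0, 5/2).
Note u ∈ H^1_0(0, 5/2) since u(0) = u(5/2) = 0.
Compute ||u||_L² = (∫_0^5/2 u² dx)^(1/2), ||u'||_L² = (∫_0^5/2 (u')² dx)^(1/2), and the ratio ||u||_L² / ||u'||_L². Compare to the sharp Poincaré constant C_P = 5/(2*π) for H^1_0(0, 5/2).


||u||_L² / ||u'||_L² = sqrt(10)/4 < C_P = 5/(2*π).

u(x) = -7/2·x·(5/2 − x), so u'(x) = 7*x - 35/4.
u(x) = -7/2·x·(5/2 − x) vanishes at x = 0 and x = 5/2, so u ∈ H^1_0(0, 5/2). Differentiate via the product rule and integrate the resulting polynomials term by term.
  ∫_0^5/2 u² dx = ∫_0^5/2 (49*x^4/4 - 245*x^3/4 + 1225*x^2/16) dx. Term by term:
    ∫_0^5/2 49*x^4/4 dx = 30625/128;  ∫_0^5/2 -245*x^3/4 dx = -153125/256;  ∫_0^5/2 1225*x^2/16 dx = 153125/384.
  Sum: 30625/128 − 153125/256 + 153125/384 = 30625/768.
  ∫_0^5/2 (u')² dx = ∫_0^5/2 (49*x^2 - 245*x/2 + 1225/16) dx. Term by term:
    ∫_0^5/2 49*x^2 dx = 6125/24;  ∫_0^5/2 -245*x/2 dx = -6125/16;  ∫_0^5/2 1225/16 dx = 6125/32.
  Sum: 6125/24 − 6125/16 + 6125/32 = 6125/96.
∫_0^5/2 u² dx = 30625/768, so ||u||_L² = 175*sqrt(3)/48.
∫_0^5/2 (u')² dx = 6125/96, so ||u'||_L² = 35*sqrt(30)/24.
Ratio ||u||_L² / ||u'||_L² = sqrt(10)/4.
Sharp Poincaré constant on H^1_0(0, 5/2) is C_P = L/π = 5/(2*π), achieved by sin(2*π/5·x).
A polynomial bump cannot attain the sharp Poincaré constant (only the first sine eigenfunction does), so the ratio is strictly less than C_P, consistent with ||u||_L² ≤ C_P ||u'||_L².


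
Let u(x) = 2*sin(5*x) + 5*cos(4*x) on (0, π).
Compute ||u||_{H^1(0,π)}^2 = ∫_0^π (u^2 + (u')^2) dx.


||u||_{H^1(0,π)}^2 = 3400/9 + 529*π/2

u'(x) = -20*sin(4*x) + 10*cos(5*x).
Expand u² and (u')² and integrate term by term on (0, π), using: for integers n ≥ 1, ∫_0^π sin²(nx) dx = ∫_0^π cos²(nx) dx = π/2; for n ≠ n', ∫_0^π sin(nx)sin(n'x) dx = ∫_0^π cos(nx)cos(n'x) dx = 0; and by product-to-sum, ∫_0^π sin(nx)cos(n'x) dx = ½∫_0^π [sin((n+n')x) + sin((n−n')x)] dx, which is 0 when n+n' is even and 2n/(n²−n'²) when n+n' is odd (it need not vanish on (0, π)).
  u² squared terms: (2)²·∫sin(5x)² dx = 4·π/2 = 2*π;  (5)²·∫cos(4x)² dx = 25·π/2 = 25*π/2.
  u² cross terms: 2·(2)·(5)·∫sin(5x)·cos(4x) dx = 20·(10/9) = 200/9.
  So ∫_0^π u² dx = 2*π + 25*π/2 + 200/9 = 200/9 + 29*π/2.
  (u')² squared terms: (-20)²·∫sin(4x)² dx = 400·π/2 = 200*π;  (10)²·∫cos(5x)² dx = 100·π/2 = 50*π.
  (u')² cross terms: 2·(-20)·(10)·∫sin(4x)·cos(5x) dx = -400·(-8/9) = 3200/9.
  So ∫_0^π (u')² dx = 200*π + 50*π + 3200/9 = 3200/9 + 250*π.
||u||_{H^1}^2 = (200/9 + 29*π/2) + (3200/9 + 250*π) = 3400/9 + 529*π/2.


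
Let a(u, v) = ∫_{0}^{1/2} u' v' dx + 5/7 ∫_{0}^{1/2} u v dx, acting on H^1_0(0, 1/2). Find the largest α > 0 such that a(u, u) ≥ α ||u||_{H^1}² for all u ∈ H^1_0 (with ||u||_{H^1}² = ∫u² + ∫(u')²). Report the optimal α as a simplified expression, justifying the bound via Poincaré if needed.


α = (5 + 28*π^2)/(7*(1 + 4*π^2))

Coercivity of a(·,·) on H^1_0(0, 1/2) means a(u, u) ≥ α ||u||_{H^1}² for every u ∈ H^1_0.
The interval has length L = 1/2, and Poincaré/coercivity depend only on L. Here a(u, u) = ∫(u')² + (5/7)·∫u².
Here 0 < c = 5/7 < 1. The condition a(u,u) ≥ α||u||_{H^1}² reads (1−α)∫(u')² ≥ (α−c)∫u². Any admissible α is ≤ 1 (rapidly oscillating u have ∫u²/∫(u')² → 0), and α = 1 would force 0 ≥ (1−c)∫u², impossible since c < 1; so 1−α > 0. By the sharp Poincaré inequality on H^1_0 of an interval of length L, ∫(u')² ≥ (π/L)²∫u² with equality for the first sine mode sin(π(x−x₀)/L) (x₀ the left endpoint), so the inequality holds for all u iff (1−α)(π/L)² ≥ α − c, i.e. α ≤ ((π/L)² + c)/((π/L)² + 1) = (1 + c(L/π)²)/(1 + (L/π)²). With (π/L)² = 4*π^2 and c = 5/7, the largest admissible constant is α = ((π/L)² + c)/((π/L)² + 1).
Simplifying, α = (5 + 28*π^2)/(7*(1 + 4*π^2)).


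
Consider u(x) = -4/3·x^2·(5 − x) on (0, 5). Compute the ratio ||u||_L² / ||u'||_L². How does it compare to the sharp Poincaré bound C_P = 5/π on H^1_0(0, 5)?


||u||_L² / ||u'||_L² = 5*sqrt(14)/14 < C_P = 5/π.

u(x) = -4/3·x^2·(5 − x), so u'(x) = 4*x*(3*x - 10)/3.
u(x) = -4/3·x^2·(5 − x) vanishes at x = 0 and x = 5, so u ∈ H^1_0(0, 5). Differentiate via the product rule and integrate the resulting polynomials term by term.
  ∫_0^5 u² dx = ∫_0^5 (16*x^6/9 - 160*x^5/9 + 400*x^4/9) dx. Term by term:
    ∫_0^5 16*x^6/9 dx = 1250000/63;  ∫_0^5 -160*x^5/9 dx = -1250000/27;  ∫_0^5 400*x^4/9 dx = 250000/9.
  Sum: 1250000/63 − 1250000/27 + 250000/9 = 250000/189.
  ∫_0^5 (u')² dx = ∫_0^5 (16*x^4 - 320*x^3/3 + 1600*x^2/9) dx. Term by term:
    ∫_0^5 16*x^4 dx = 10000;  ∫_0^5 -320*x^3/3 dx = -50000/3;  ∫_0^5 1600*x^2/9 dx = 200000/27.
  Sum: 10000 − 50000/3 + 200000/27 = 20000/27.
∫_0^5 u² dx = 250000/189, so ||u||_L² = 500*sqrt(21)/63.
∫_0^5 (u')² dx = 20000/27, so ||u'||_L² = 100*sqrt(6)/9.
Ratio ||u||_L² / ||u'||_L² = 5*sqrt(14)/14.
Sharp Poincaré constant on H^1_0(0, 5) is C_P = L/π = 5/π, achieved by sin(π/5·x).
A polynomial bump cannot attain the sharp Poincaré constant (only the first sine eigenfunction does), so the ratio is strictly less than C_P, consistent with ||u||_L² ≤ C_P ||u'||_L².


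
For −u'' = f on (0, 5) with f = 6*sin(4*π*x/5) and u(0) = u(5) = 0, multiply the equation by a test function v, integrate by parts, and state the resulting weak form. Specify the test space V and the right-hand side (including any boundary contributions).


V = H^1_0(0, 5) (so v(0) = v(5) = 0); weak form: ∫_0^5 u'v' dx = ∫_0^5 (6*sin(4*π*x/5)) v dx for all v ∈ V.

Multiply both sides by a test function v and integrate from 0 to 5:
  ∫_0^5 −u''(x) v(x) dx = ∫_0^5 f(x) v(x) dx.
Integrate the LHS by parts once:
  ∫_0^5 −u'' v dx = −[u'(x) v(x)]_0^5 + ∫_0^5 u'(x) v'(x) dx.
Thus ∫_0^5 u'(x) v'(x) dx = ∫_0^5 f(x) v(x) dx + [u'(x) v(x)]_0^5.
Choose V so that boundary terms are either known or forced to vanish.
u is Dirichlet: u(0) = u(5) = 0. Let V = H^1_0(0, 5); then v(0) = v(5) = 0, and [u' v]_0^5 = 0.
Weak formulation: find u (satisfying any essential BC) such that ∫_0^5 u'(x) v'(x) dx = ∫_0^5 f v dx for all v ∈ V.
Substituting f(x) = 6*sin(4*π*x/5), the right-hand side is ∫_0^5 (6*sin(4*π*x/5)) v dx.


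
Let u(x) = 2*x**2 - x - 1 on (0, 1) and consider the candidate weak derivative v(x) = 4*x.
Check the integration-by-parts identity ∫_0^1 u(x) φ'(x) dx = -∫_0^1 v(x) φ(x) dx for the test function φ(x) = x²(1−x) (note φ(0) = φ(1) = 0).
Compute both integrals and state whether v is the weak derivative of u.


LHS = -7/60, RHS = -1/5. No, v is not the weak derivative of u.

u(x) = 2*x**2 - x - 1, classical derivative u'(x) = 4*x - 1.
φ(x) = x²(1−x), so φ'(x) = x*(2 - 3*x).
Note φ(0) = φ(1) = 0, so the boundary term u·φ vanishes.
LHS = ∫_0^1 u(x) φ'(x) dx = ∫_0^1 (-6*x^4 + 7*x^3 + x^2 - 2*x) dx. Term by term:
  ∫_0^1 -6*x^4 dx = -6/5;  ∫_0^1 7*x^3 dx = 7/4;  ∫_0^1 x^2 dx = 1/3;
  ∫_0^1 -2*x dx = -1.
Sum: -6/5 + 7/4 + 1/3 − 1 = -7/60.
So LHS = -7/60.
∫_0^1 v(x) φ(x) dx = ∫_0^1 (-4*x^4 + 4*x^3) dx. Term by term:
  ∫_0^1 -4*x^4 dx = -4/5;  ∫_0^1 4*x^3 dx = 1.
Sum: -4/5 + 1 = 1/5.
So RHS = -∫_0^1 v(x) φ(x) dx = -1/5.
LHS − RHS = 1/12 ≠ 0, so the identity fails.
(For a valid weak derivative the identity must hold for EVERY test function, in particular this one. The failure shows v is NOT the weak derivative of u.)
Correct weak derivative would be u'(x) = 4*x - 1.
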